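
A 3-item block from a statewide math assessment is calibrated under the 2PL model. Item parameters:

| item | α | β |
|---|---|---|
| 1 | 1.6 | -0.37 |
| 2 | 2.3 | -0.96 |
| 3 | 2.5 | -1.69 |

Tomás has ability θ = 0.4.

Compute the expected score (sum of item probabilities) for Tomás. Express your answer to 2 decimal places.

2.73

P(θ) = 1 / (1 + exp(−α(θ − β)))
P_1 = 1/(1+e^{-1.2320}) = 0.7742
P_2 = 1/(1+e^{-3.1280}) = 0.9580
P_3 = 1/(1+e^{-5.2250}) = 0.9946
E[score] = 0.7742 + 0.9580 + 0.9946 = 2.7268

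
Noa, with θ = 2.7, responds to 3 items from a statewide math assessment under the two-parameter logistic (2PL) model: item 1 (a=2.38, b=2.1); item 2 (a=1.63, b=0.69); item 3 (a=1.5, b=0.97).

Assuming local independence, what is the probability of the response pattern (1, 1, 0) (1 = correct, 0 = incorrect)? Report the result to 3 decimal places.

P(θ) = 1 / (1 + exp(−a(θ − b)))
P_1 = 1/(1+e^{-1.4280}) = 0.8066
P_2 = 1/(1+e^{-3.2763}) = 0.9636
P_3 = 1/(1+e^{-2.5950}) = 0.9305
L = P_1 × P_2 × (1−P_3) = 0.8066 × 0.9636 × 0.0695 = 0.05399

0.054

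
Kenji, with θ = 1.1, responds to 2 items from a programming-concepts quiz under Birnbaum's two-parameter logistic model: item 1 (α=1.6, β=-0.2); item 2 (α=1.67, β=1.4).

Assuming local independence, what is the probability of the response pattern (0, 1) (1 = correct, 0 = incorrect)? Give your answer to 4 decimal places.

0.0419

P(θ) = 1 / (1 + exp(−α(θ − β)))
P_1 = 1/(1+e^{-2.0800}) = 0.8889
P_2 = 1/(1+e^{0.5010}) = 0.3773
L = (1−P_1) × P_2 = 0.1111 × 0.3773 = 0.04190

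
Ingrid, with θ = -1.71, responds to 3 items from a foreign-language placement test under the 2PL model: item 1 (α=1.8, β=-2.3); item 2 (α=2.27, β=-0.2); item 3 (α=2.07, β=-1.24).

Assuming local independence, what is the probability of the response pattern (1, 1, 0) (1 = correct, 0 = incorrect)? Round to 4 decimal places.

0.0170

P(θ) = 1 / (1 + exp(−α(θ − β)))
P_1 = 1/(1+e^{-1.0620}) = 0.7431
P_2 = 1/(1+e^{3.4277}) = 0.0314
P_3 = 1/(1+e^{0.9729}) = 0.2743
L = P_1 × P_2 × (1−P_3) = 0.7431 × 0.0314 × 0.7257 = 0.01695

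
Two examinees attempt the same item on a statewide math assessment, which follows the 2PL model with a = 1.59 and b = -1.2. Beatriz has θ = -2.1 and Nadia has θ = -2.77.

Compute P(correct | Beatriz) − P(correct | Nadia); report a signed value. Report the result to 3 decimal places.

P(θ) = 1 / (1 + exp(−a(θ − b)))
P(Beatriz) = 0.1929  [exponent -1.4310]
P(Nadia) = 0.0761  [exponent -2.4963]
Difference = 0.1929 − 0.0761 = 0.1168

0.117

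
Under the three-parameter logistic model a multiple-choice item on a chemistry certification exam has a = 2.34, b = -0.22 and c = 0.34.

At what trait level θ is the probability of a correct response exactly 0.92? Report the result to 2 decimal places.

0.63

P(θ) = c + (1 − c) · 1 / (1 + exp(−a(θ − b)))
Remove guessing floor: (0.92 − 0.34)/(1 − 0.34) = 0.8788
logit = ln(0.8788/0.1212) = 1.9810
θ = b + logit/(a) = -0.22 + 1.9810/2.3400 = 0.6266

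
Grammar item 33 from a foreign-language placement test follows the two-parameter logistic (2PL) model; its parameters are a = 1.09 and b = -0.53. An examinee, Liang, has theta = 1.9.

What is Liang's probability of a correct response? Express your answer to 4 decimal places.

P(theta) = 1 / (1 + exp(−a(theta − b)))
Exponent: 1.09 × (1.9 − (-0.53)) = 2.6487
1/(1 + e^{-2.6487}) = 0.9339

0.9339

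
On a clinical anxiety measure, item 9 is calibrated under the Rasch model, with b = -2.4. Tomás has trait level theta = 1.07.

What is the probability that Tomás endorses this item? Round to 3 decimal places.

P(theta) = 1 / (1 + exp(−(theta − b)))
Exponent: (1.07 − (-2.4)) = 3.4700
1/(1 + e^{-3.4700}) = 0.9698
P = 0.9698

0.970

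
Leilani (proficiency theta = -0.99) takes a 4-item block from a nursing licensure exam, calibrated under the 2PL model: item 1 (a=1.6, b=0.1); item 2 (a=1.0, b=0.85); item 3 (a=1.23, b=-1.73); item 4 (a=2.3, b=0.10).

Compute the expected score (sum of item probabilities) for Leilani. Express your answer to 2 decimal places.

P(theta) = 1 / (1 + exp(−a(theta − b)))
P_1 = 1/(1+e^{1.7440}) = 0.1488
P_2 = 1/(1+e^{1.8400}) = 0.1371
P_3 = 1/(1+e^{-0.9102}) = 0.7130
P_4 = 1/(1+e^{2.5070}) = 0.0754
E[score] = 0.1488 + 0.1371 + 0.7130 + 0.0754 = 1.0743

1.07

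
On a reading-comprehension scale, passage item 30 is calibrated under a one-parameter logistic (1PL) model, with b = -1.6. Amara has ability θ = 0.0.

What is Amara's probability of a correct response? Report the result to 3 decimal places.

P(θ) = 1 / (1 + exp(−(θ − b)))
Exponent: (0.0 − (-1.6)) = 1.6000
1/(1 + e^{-1.6000}) = 0.8320
P = 0.8320

0.832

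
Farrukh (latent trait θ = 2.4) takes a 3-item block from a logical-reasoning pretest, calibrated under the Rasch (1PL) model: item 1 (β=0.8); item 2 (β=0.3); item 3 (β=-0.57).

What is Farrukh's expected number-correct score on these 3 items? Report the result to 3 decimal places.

2.674

P(θ) = 1 / (1 + exp(−(θ − β)))
P_1 = 1/(1+e^{-1.6000}) = 0.8320
P_2 = 1/(1+e^{-2.1000}) = 0.8909
P_3 = 1/(1+e^{-2.9700}) = 0.9512
E[score] = 0.8320 + 0.8909 + 0.9512 = 2.6741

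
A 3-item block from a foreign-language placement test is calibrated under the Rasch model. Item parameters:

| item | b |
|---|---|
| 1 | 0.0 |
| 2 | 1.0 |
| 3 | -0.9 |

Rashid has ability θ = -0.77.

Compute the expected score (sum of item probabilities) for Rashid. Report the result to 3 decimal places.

0.994

P(θ) = 1 / (1 + exp(−(θ − b)))
P_1 = 1/(1+e^{0.7700}) = 0.3165
P_2 = 1/(1+e^{1.7700}) = 0.1455
P_3 = 1/(1+e^{-0.1300}) = 0.5325
E[score] = 0.3165 + 0.1455 + 0.5325 = 0.9945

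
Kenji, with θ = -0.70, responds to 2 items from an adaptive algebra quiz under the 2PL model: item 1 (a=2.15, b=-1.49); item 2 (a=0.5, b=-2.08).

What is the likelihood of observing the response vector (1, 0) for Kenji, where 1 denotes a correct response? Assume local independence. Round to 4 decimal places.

0.2824

P(θ) = 1 / (1 + exp(−a(θ − b)))
P_1 = 1/(1+e^{-1.6985}) = 0.8453
P_2 = 1/(1+e^{-0.6900}) = 0.6660
L = P_1 × (1−P_2) = 0.8453 × 0.3340 = 0.28237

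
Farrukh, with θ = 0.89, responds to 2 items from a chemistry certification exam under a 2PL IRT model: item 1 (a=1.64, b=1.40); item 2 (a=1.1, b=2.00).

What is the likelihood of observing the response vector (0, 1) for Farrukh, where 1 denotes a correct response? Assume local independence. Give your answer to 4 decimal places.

0.1589

P(θ) = 1 / (1 + exp(−a(θ − b)))
P_1 = 1/(1+e^{0.8364}) = 0.3023
P_2 = 1/(1+e^{1.2210}) = 0.2278
L = (1−P_1) × P_2 = 0.6977 × 0.2278 = 0.15891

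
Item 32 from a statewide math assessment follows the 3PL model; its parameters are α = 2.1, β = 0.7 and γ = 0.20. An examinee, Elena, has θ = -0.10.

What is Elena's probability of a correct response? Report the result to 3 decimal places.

P(θ) = γ + (1 − γ) · 1 / (1 + exp(−α(θ − β)))
Exponent: 2.1 × (-0.10 − 0.7) = -1.6800
1/(1 + e^{1.6800}) = 0.1571
P = 0.20 + 0.80 × 0.1571 = 0.3257

0.326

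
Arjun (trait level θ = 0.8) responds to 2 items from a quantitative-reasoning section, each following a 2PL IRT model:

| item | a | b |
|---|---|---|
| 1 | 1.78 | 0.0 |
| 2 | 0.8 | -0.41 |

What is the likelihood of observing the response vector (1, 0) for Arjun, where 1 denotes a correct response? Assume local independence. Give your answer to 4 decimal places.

P(θ) = 1 / (1 + exp(−a(θ − b)))
P_1 = 1/(1+e^{-1.4240}) = 0.8060
P_2 = 1/(1+e^{-0.9680}) = 0.7247
L = P_1 × (1−P_2) = 0.8060 × 0.2753 = 0.22187

0.2219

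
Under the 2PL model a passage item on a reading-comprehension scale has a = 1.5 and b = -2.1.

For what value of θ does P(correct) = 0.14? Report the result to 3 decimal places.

-3.310

P(θ) = 1 / (1 + exp(−a(θ − b)))
logit = ln(0.1400/0.8600) = -1.8153
θ = b + logit/(a) = -2.1 + (-1.8153)/1.5000 = -3.3102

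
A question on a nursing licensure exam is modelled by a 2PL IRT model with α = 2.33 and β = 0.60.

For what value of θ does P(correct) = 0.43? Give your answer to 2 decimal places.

0.48

P(θ) = 1 / (1 + exp(−α(θ − β)))
logit = ln(0.4300/0.5700) = -0.2819
θ = β + logit/(α) = 0.60 + (-0.2819)/2.3300 = 0.4790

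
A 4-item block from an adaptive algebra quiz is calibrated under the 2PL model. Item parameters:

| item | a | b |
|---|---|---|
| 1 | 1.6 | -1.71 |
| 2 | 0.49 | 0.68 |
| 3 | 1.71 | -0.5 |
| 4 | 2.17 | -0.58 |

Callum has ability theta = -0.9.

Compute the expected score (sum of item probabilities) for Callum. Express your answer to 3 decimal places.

1.769

P(theta) = 1 / (1 + exp(−a(theta − b)))
P_1 = 1/(1+e^{-1.2960}) = 0.7852
P_2 = 1/(1+e^{0.7742}) = 0.3156
P_3 = 1/(1+e^{0.6840}) = 0.3354
P_4 = 1/(1+e^{0.6944}) = 0.3331
E[score] = 0.7852 + 0.3156 + 0.3354 + 0.3331 = 1.7692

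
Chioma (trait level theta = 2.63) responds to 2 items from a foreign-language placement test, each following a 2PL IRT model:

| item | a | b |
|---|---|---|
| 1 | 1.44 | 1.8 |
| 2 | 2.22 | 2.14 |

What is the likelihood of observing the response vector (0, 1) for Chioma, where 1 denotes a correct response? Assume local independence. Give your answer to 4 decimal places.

0.1738

P(theta) = 1 / (1 + exp(−a(theta − b)))
P_1 = 1/(1+e^{-1.1952}) = 0.7677
P_2 = 1/(1+e^{-1.0878}) = 0.7480
L = (1−P_1) × P_2 = 0.2323 × 0.7480 = 0.17378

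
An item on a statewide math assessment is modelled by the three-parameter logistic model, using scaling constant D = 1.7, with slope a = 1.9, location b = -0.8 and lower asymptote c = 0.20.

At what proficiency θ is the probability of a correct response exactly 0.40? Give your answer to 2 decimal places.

-1.14

P(θ) = c + (1 − c) · 1 / (1 + exp(−D·a(θ − b)))
Remove guessing floor: (0.40 − 0.20)/(1 − 0.20) = 0.2500
logit = ln(0.2500/0.7500) = -1.0986
θ = b + logit/(1.7·a) = -0.8 + (-1.0986)/3.2300 = -1.1401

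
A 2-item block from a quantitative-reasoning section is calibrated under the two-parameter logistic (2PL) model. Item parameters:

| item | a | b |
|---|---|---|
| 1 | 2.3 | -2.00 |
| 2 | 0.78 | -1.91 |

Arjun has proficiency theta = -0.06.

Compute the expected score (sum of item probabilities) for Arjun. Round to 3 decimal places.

1.798

P(theta) = 1 / (1 + exp(−a(theta − b)))
P_1 = 1/(1+e^{-4.4620}) = 0.9886
P_2 = 1/(1+e^{-1.4430}) = 0.8089
E[score] = 0.9886 + 0.8089 = 1.7975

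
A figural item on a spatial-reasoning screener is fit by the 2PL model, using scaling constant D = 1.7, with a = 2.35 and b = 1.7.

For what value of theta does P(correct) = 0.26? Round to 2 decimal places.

P(theta) = 1 / (1 + exp(−D·a(theta − b)))
logit = ln(0.2600/0.7400) = -1.0460
theta = b + logit/(1.7·a) = 1.7 + (-1.0460)/3.9950 = 1.4382

1.44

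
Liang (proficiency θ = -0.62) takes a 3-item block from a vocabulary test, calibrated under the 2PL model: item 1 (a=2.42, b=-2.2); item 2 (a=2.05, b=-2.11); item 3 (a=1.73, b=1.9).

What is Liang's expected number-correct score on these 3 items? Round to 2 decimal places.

1.95

P(θ) = 1 / (1 + exp(−a(θ − b)))
P_1 = 1/(1+e^{-3.8236}) = 0.9786
P_2 = 1/(1+e^{-3.0545}) = 0.9550
P_3 = 1/(1+e^{4.3596}) = 0.0126
E[score] = 0.9786 + 0.9550 + 0.0126 = 1.9462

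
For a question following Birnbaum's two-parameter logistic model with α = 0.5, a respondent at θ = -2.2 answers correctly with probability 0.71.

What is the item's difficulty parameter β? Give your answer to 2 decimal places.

-3.99

P(θ) = 1 / (1 + exp(−α(θ − β)))
logit(0.71) = ln(0.71/0.29) = 0.8954
β = θ − logit/(α) = -2.2 − 0.8954/0.5000 = -3.9908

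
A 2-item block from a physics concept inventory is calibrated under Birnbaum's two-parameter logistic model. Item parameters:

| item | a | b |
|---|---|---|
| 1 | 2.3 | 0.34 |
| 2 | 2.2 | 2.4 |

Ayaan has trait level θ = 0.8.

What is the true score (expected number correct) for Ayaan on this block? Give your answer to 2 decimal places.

P(θ) = 1 / (1 + exp(−a(θ − b)))
P_1 = 1/(1+e^{-1.0580}) = 0.7423
P_2 = 1/(1+e^{3.5200}) = 0.0287
E[score] = 0.7423 + 0.0287 = 0.7711

0.77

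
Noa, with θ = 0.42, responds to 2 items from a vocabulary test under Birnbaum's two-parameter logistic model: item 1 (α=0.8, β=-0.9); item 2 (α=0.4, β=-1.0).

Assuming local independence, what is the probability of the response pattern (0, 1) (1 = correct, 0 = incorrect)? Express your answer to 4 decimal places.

0.1647

P(θ) = 1 / (1 + exp(−α(θ − β)))
P_1 = 1/(1+e^{-1.0560}) = 0.7419
P_2 = 1/(1+e^{-0.5680}) = 0.6383
L = (1−P_1) × P_2 = 0.2581 × 0.6383 = 0.16473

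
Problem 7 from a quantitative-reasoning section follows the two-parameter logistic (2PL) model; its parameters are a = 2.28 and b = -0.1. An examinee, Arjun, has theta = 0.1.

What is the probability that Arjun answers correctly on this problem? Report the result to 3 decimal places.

P(theta) = 1 / (1 + exp(−a(theta − b)))
Exponent: 2.28 × (0.1 − (-0.1)) = 0.4560
1/(1 + e^{-0.4560}) = 0.6121

0.612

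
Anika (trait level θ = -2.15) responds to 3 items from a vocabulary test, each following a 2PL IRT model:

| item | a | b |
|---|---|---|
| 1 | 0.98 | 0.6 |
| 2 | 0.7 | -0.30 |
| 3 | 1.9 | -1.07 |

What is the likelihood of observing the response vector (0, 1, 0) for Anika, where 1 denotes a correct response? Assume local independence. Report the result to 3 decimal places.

0.178

P(θ) = 1 / (1 + exp(−a(θ − b)))
P_1 = 1/(1+e^{2.6950}) = 0.0633
P_2 = 1/(1+e^{1.2950}) = 0.2150
P_3 = 1/(1+e^{2.0520}) = 0.1139
L = (1−P_1) × P_2 × (1−P_3) = 0.9367 × 0.2150 × 0.8861 = 0.17847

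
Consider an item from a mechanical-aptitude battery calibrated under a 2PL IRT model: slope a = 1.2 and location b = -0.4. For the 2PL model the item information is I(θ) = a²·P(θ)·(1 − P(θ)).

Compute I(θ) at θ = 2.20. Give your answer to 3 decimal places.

0.058

P = 1/(1+e^{-3.1200}) = 0.9577
P(1−P) = 0.9577 × 0.0423 = 0.0405
I = a² × P(1−P) = 1.2² × 0.0405 = 0.05832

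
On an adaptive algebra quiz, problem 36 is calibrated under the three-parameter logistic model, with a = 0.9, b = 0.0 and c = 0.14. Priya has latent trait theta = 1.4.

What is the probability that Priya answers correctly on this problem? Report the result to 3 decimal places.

0.810

P(theta) = c + (1 − c) · 1 / (1 + exp(−a(theta − b)))
Exponent: 0.9 × (1.4 − 0.0) = 1.2600
1/(1 + e^{-1.2600}) = 0.7790
P = 0.14 + 0.86 × 0.7790 = 0.8100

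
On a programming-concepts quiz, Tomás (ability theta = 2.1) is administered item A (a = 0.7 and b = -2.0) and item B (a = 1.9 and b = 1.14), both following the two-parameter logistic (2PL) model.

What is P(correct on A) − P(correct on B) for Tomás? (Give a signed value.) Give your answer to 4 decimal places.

P(theta) = 1 / (1 + exp(−a(theta − b)))
P_A = 0.9463
P_B = 0.8610
P_A − P_B = 0.0853

0.0853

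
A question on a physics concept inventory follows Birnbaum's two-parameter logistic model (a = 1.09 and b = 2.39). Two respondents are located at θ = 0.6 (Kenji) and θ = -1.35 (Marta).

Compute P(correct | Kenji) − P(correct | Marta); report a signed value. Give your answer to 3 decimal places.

P(θ) = 1 / (1 + exp(−a(θ − b)))
P(Kenji) = 0.1244  [exponent -1.9511]
P(Marta) = 0.0167  [exponent -4.0766]
Difference = 0.1244 − 0.0167 = 0.1078

0.108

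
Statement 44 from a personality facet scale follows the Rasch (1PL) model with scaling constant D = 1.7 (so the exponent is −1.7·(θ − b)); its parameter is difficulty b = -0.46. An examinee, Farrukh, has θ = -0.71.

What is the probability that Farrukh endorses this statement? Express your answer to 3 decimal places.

0.395

P(θ) = 1 / (1 + exp(−D·(θ − b)))
Exponent: 1.7 × (-0.71 − (-0.46)) = -0.4250
1/(1 + e^{0.4250}) = 0.3953
P = 0.3953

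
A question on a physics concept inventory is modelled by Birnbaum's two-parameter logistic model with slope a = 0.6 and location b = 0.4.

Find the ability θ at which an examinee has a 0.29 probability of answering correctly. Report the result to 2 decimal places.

P(θ) = 1 / (1 + exp(−a(θ − b)))
logit = ln(0.2900/0.7100) = -0.8954
θ = b + logit/(a) = 0.4 + (-0.8954)/0.6000 = -1.0923

-1.09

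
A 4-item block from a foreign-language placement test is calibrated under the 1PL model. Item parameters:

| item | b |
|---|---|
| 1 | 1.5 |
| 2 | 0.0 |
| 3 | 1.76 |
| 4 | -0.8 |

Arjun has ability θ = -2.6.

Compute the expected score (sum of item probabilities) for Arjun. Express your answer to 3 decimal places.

P(θ) = 1 / (1 + exp(−(θ − b)))
P_1 = 1/(1+e^{4.1000}) = 0.0163
P_2 = 1/(1+e^{2.6000}) = 0.0691
P_3 = 1/(1+e^{4.3600}) = 0.0126
P_4 = 1/(1+e^{1.8000}) = 0.1419
E[score] = 0.0163 + 0.0691 + 0.0126 + 0.1419 = 0.2399

0.240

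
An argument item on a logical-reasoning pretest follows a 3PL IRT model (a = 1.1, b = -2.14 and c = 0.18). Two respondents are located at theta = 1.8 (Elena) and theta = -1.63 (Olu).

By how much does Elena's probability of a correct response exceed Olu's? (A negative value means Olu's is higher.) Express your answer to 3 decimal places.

0.287

P(theta) = c + (1 − c) · 1 / (1 + exp(−a(theta − b)))
P(Elena) = 0.9894  [exponent 4.3340]
P(Olu) = 0.7021  [exponent 0.5610]
Difference = 0.9894 − 0.7021 = 0.2873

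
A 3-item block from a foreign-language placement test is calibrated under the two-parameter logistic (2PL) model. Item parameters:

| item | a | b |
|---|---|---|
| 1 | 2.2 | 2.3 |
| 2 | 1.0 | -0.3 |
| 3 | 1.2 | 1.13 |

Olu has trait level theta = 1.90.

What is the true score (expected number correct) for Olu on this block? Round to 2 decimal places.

P(theta) = 1 / (1 + exp(−a(theta − b)))
P_1 = 1/(1+e^{0.8800}) = 0.2932
P_2 = 1/(1+e^{-2.2000}) = 0.9002
P_3 = 1/(1+e^{-0.9240}) = 0.7159
E[score] = 0.2932 + 0.9002 + 0.7159 = 1.9093

1.91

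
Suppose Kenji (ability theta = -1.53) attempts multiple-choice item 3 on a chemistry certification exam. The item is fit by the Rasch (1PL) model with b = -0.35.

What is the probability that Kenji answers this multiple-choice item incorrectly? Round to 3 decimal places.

0.765

P(theta) = 1 / (1 + exp(−(theta − b)))
Exponent: (-1.53 − (-0.35)) = -1.1800
1/(1 + e^{1.1800}) = 0.2351
P = 0.2351
P(incorrect) = 1 − 0.2351 = 0.7649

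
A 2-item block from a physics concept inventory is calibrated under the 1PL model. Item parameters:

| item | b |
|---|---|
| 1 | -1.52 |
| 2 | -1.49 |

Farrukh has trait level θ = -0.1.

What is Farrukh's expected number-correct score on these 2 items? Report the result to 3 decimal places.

P(θ) = 1 / (1 + exp(−(θ − b)))
P_1 = 1/(1+e^{-1.4200}) = 0.8053
P_2 = 1/(1+e^{-1.3900}) = 0.8006
E[score] = 0.8053 + 0.8006 = 1.6059

1.606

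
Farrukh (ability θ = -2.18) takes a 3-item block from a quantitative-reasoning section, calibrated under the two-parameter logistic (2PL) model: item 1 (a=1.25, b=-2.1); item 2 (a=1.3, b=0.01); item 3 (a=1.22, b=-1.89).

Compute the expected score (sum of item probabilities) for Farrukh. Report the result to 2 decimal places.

0.94

P(θ) = 1 / (1 + exp(−a(θ − b)))
P_1 = 1/(1+e^{0.1000}) = 0.4750
P_2 = 1/(1+e^{2.8470}) = 0.0548
P_3 = 1/(1+e^{0.3538}) = 0.4125
E[score] = 0.4750 + 0.0548 + 0.4125 = 0.9423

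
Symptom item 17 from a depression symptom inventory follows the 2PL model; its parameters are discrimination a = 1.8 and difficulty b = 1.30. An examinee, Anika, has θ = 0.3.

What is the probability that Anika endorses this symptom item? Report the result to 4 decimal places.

0.1419

P(θ) = 1 / (1 + exp(−a(θ − b)))
Exponent: 1.8 × (0.3 − 1.30) = -1.8000
1/(1 + e^{1.8000}) = 0.1419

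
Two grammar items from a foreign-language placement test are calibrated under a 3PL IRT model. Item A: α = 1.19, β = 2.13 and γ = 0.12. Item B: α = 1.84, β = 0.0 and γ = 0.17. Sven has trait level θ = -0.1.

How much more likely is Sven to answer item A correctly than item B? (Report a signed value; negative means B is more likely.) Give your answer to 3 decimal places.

-0.369

P(θ) = γ + (1 − γ) · 1 / (1 + exp(−α(θ − β)))
P_A = 0.1779
P_B = 0.5469
P_A − P_B = -0.3691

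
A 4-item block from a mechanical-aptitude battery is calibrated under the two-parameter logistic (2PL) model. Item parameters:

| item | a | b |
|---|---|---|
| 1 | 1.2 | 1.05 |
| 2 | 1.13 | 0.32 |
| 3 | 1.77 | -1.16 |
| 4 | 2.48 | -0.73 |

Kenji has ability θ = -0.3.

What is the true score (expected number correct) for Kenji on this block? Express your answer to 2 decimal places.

2.06

P(θ) = 1 / (1 + exp(−a(θ − b)))
P_1 = 1/(1+e^{1.6200}) = 0.1652
P_2 = 1/(1+e^{0.7006}) = 0.3317
P_3 = 1/(1+e^{-1.5222}) = 0.8209
P_4 = 1/(1+e^{-1.0664}) = 0.7439
E[score] = 0.1652 + 0.3317 + 0.8209 + 0.7439 = 2.0617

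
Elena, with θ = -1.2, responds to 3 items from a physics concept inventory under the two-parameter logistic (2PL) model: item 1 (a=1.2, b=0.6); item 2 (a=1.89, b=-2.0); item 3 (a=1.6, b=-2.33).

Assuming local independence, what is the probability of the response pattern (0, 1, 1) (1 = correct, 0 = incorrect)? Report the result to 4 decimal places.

0.6311

P(θ) = 1 / (1 + exp(−a(θ − b)))
P_1 = 1/(1+e^{2.1600}) = 0.1034
P_2 = 1/(1+e^{-1.5120}) = 0.8194
P_3 = 1/(1+e^{-1.8080}) = 0.8591
L = (1−P_1) × P_2 × P_3 = 0.8966 × 0.8194 × 0.8591 = 0.63114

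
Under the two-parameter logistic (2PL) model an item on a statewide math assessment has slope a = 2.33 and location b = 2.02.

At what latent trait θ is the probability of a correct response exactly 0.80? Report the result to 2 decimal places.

P(θ) = 1 / (1 + exp(−a(θ − b)))
logit = ln(0.8000/0.2000) = 1.3863
θ = b + logit/(a) = 2.02 + 1.3863/2.3300 = 2.6150

2.61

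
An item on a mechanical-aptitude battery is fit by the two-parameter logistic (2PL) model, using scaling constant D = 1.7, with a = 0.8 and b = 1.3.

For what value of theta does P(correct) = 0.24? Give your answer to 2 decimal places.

0.45

P(theta) = 1 / (1 + exp(−D·a(theta − b)))
logit = ln(0.2400/0.7600) = -1.1527
theta = b + logit/(1.7·a) = 1.3 + (-1.1527)/1.3600 = 0.4524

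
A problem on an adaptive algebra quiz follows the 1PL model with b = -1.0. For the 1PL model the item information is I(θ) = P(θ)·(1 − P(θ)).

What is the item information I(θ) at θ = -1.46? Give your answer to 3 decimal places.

P = 1/(1+e^{0.4600}) = 0.3870
P(1−P) = 0.3870 × 0.6130 = 0.2372
I = P(1−P) = 0.23723

0.237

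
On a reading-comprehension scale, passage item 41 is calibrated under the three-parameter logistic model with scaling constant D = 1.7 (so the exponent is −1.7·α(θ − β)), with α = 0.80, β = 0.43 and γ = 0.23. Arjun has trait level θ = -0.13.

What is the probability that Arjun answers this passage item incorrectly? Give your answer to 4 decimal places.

P(θ) = γ + (1 − γ) · 1 / (1 + exp(−D·α(θ − β)))
Exponent: 1.7 × 0.80 × (-0.13 − 0.43) = -0.7616
1/(1 + e^{0.7616}) = 0.3183
P = 0.23 + 0.77 × 0.3183 = 0.4751
P(incorrect) = 1 − 0.4751 = 0.5249

0.5249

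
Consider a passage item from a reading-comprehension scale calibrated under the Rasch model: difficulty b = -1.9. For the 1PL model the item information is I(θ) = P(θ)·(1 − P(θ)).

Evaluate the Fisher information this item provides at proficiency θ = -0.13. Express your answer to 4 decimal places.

0.1244

P = 1/(1+e^{-1.7700}) = 0.8545
P(1−P) = 0.8545 × 0.1455 = 0.1244
I = P(1−P) = 0.12436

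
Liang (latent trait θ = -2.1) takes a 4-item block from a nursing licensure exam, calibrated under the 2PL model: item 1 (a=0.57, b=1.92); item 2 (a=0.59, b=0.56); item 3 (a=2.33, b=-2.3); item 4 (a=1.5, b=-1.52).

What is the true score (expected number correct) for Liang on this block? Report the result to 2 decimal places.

P(θ) = 1 / (1 + exp(−a(θ − b)))
P_1 = 1/(1+e^{2.2914}) = 0.0918
P_2 = 1/(1+e^{1.5694}) = 0.1723
P_3 = 1/(1+e^{-0.4660}) = 0.6144
P_4 = 1/(1+e^{0.8700}) = 0.2953
E[score] = 0.0918 + 0.1723 + 0.6144 + 0.2953 = 1.1738

1.17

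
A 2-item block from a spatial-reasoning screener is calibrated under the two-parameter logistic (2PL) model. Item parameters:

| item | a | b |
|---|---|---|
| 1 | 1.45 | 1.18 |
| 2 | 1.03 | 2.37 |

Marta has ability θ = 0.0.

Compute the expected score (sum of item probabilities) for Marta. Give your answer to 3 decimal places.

P(θ) = 1 / (1 + exp(−a(θ − b)))
P_1 = 1/(1+e^{1.7110}) = 0.1530
P_2 = 1/(1+e^{2.4411}) = 0.0801
E[score] = 0.1530 + 0.0801 = 0.2331

0.233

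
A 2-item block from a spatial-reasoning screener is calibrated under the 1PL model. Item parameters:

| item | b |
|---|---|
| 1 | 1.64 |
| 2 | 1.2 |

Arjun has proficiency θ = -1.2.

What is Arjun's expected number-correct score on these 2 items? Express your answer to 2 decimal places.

0.14

P(θ) = 1 / (1 + exp(−(θ − b)))
P_1 = 1/(1+e^{2.8400}) = 0.0552
P_2 = 1/(1+e^{2.4000}) = 0.0832
E[score] = 0.0552 + 0.0832 = 0.1384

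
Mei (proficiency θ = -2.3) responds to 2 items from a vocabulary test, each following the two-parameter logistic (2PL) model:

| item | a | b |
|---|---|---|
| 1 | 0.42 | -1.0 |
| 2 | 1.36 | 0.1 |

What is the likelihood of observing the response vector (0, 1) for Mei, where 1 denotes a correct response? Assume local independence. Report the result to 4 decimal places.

P(θ) = 1 / (1 + exp(−a(θ − b)))
P_1 = 1/(1+e^{0.5460}) = 0.3668
P_2 = 1/(1+e^{3.2640}) = 0.0368
L = (1−P_1) × P_2 = 0.6332 × 0.0368 = 0.02332

0.0233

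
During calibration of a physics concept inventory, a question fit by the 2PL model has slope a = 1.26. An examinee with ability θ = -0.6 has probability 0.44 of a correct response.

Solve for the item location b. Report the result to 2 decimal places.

P(θ) = 1 / (1 + exp(−a(θ − b)))
logit(0.44) = ln(0.44/0.56) = -0.2412
b = θ − logit/(a) = -0.6 − (-0.2412)/1.2600 = -0.4086

-0.41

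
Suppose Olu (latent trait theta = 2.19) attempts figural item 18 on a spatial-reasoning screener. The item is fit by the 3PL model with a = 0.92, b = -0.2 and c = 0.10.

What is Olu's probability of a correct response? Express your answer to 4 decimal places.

P(theta) = c + (1 − c) · 1 / (1 + exp(−a(theta − b)))
Exponent: 0.92 × (2.19 − (-0.2)) = 2.1988
1/(1 + e^{-2.1988}) = 0.9001
P = 0.10 + 0.90 × 0.9001 = 0.9101

0.9101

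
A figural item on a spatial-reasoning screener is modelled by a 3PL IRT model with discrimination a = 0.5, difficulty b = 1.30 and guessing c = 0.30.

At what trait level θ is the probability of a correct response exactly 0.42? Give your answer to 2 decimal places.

P(θ) = c + (1 − c) · 1 / (1 + exp(−a(θ − b)))
Remove guessing floor: (0.42 − 0.30)/(1 − 0.30) = 0.1714
logit = ln(0.1714/0.8286) = -1.5755
θ = b + logit/(a) = 1.30 + (-1.5755)/0.5000 = -1.8511

-1.85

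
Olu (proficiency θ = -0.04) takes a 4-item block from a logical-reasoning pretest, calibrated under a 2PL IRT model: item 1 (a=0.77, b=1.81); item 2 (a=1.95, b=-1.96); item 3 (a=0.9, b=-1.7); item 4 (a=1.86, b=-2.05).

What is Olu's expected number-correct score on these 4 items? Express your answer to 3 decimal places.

2.964

P(θ) = 1 / (1 + exp(−a(θ − b)))
P_1 = 1/(1+e^{1.4245}) = 0.1940
P_2 = 1/(1+e^{-3.7440}) = 0.9769
P_3 = 1/(1+e^{-1.4940}) = 0.8167
P_4 = 1/(1+e^{-3.7386}) = 0.9768
E[score] = 0.1940 + 0.9769 + 0.8167 + 0.9768 = 2.9643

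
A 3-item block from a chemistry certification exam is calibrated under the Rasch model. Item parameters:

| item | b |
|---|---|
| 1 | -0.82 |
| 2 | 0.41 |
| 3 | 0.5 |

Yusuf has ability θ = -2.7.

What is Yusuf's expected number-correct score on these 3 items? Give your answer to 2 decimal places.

0.21

P(θ) = 1 / (1 + exp(−(θ − b)))
P_1 = 1/(1+e^{1.8800}) = 0.1324
P_2 = 1/(1+e^{3.1100}) = 0.0427
P_3 = 1/(1+e^{3.2000}) = 0.0392
E[score] = 0.1324 + 0.0427 + 0.0392 = 0.2143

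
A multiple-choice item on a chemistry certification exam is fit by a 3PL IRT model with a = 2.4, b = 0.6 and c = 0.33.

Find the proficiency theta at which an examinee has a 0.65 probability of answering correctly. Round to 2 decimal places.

P(theta) = c + (1 − c) · 1 / (1 + exp(−a(theta − b)))
Remove guessing floor: (0.65 − 0.33)/(1 − 0.33) = 0.4776
logit = ln(0.4776/0.5224) = -0.0896
theta = b + logit/(a) = 0.6 + (-0.0896)/2.4000 = 0.5627

0.56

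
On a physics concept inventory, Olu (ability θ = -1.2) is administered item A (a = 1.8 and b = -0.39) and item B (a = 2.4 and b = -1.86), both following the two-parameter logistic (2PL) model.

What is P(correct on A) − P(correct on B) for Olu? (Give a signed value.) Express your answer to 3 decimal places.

P(θ) = 1 / (1 + exp(−a(θ − b)))
P_A = 0.1888
P_B = 0.8298
P_A − P_B = -0.6410

-0.641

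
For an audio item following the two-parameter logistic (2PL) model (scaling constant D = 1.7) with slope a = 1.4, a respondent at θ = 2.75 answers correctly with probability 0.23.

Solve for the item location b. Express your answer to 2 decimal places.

3.26

P(θ) = 1 / (1 + exp(−D·a(θ − b)))
logit(0.23) = ln(0.23/0.77) = -1.2083
b = θ − logit/(1.7·a) = 2.75 − (-1.2083)/2.3800 = 3.2577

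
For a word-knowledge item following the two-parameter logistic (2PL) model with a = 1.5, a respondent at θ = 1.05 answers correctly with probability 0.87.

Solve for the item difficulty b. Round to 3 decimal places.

-0.217

P(θ) = 1 / (1 + exp(−a(θ − b)))
logit(0.87) = ln(0.87/0.13) = 1.9010
b = θ − logit/(a) = 1.05 − 1.9010/1.5000 = -0.2173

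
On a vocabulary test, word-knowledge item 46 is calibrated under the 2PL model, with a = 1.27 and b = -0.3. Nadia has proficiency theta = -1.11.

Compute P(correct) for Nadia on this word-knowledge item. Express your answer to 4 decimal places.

P(theta) = 1 / (1 + exp(−a(theta − b)))
Exponent: 1.27 × (-1.11 − (-0.3)) = -1.0287
1/(1 + e^{1.0287}) = 0.2633

0.2633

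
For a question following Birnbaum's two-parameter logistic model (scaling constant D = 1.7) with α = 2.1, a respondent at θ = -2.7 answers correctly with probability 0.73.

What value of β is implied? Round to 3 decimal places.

-2.979

P(θ) = 1 / (1 + exp(−D·α(θ − β)))
logit(0.73) = ln(0.73/0.27) = 0.9946
β = θ − logit/(1.7·α) = -2.7 − 0.9946/3.5700 = -2.9786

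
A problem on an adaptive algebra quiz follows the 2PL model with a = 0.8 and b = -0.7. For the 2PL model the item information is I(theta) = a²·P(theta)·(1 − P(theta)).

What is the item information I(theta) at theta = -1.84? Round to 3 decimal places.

0.131

P = 1/(1+e^{0.9120}) = 0.2866
P(1−P) = 0.2866 × 0.7134 = 0.2045
I = a² × P(1−P) = 0.8² × 0.2045 = 0.13085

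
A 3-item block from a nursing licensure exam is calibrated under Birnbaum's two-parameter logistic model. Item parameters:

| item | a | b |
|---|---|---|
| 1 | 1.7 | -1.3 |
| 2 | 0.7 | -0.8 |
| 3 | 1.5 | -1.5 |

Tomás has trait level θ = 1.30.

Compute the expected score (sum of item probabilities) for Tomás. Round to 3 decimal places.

2.786

P(θ) = 1 / (1 + exp(−a(θ − b)))
P_1 = 1/(1+e^{-4.4200}) = 0.9881
P_2 = 1/(1+e^{-1.4700}) = 0.8131
P_3 = 1/(1+e^{-4.2000}) = 0.9852
E[score] = 0.9881 + 0.8131 + 0.9852 = 2.7864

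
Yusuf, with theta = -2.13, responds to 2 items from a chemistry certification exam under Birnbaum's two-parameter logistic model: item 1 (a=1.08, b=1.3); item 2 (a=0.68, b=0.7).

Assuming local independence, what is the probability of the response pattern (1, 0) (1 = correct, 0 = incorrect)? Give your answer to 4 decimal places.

0.0210

P(theta) = 1 / (1 + exp(−a(theta − b)))
P_1 = 1/(1+e^{3.7044}) = 0.0240
P_2 = 1/(1+e^{1.9244}) = 0.1274
L = P_1 × (1−P_2) = 0.0240 × 0.8726 = 0.02096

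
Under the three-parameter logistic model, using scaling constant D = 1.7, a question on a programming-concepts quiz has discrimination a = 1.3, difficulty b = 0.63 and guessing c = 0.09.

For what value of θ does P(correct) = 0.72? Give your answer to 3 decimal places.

P(θ) = c + (1 − c) · 1 / (1 + exp(−D·a(θ − b)))
Remove guessing floor: (0.72 − 0.09)/(1 − 0.09) = 0.6923
logit = ln(0.6923/0.3077) = 0.8109
θ = b + logit/(1.7·a) = 0.63 + 0.8109/2.2100 = 0.9969

0.997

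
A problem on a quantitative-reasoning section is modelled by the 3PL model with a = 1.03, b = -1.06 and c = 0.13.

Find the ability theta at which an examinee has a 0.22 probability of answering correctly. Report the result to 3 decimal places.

-3.157

P(theta) = c + (1 − c) · 1 / (1 + exp(−a(theta − b)))
Remove guessing floor: (0.22 − 0.13)/(1 − 0.13) = 0.1034
logit = ln(0.1034/0.8966) = -2.1595
theta = b + logit/(a) = -1.06 + (-2.1595)/1.0300 = -3.1566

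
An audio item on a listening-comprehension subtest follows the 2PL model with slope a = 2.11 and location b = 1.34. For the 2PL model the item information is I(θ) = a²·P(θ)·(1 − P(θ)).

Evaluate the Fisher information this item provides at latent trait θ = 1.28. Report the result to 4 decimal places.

1.1086

P = 1/(1+e^{0.1266}) = 0.4684
P(1−P) = 0.4684 × 0.5316 = 0.2490
I = a² × P(1−P) = 2.11² × 0.2490 = 1.10858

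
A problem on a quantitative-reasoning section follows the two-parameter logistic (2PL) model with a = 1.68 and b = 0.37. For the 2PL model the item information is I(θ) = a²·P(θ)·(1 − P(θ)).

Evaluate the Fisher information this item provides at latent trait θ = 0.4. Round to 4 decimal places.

0.7052

P = 1/(1+e^{-0.0504}) = 0.5126
P(1−P) = 0.5126 × 0.4874 = 0.2498
I = a² × P(1−P) = 1.68² × 0.2498 = 0.70515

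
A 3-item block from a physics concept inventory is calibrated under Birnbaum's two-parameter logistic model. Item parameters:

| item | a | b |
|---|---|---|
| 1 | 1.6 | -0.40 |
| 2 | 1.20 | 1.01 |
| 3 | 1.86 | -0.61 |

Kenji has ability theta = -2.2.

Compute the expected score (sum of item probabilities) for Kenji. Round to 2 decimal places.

0.12

P(theta) = 1 / (1 + exp(−a(theta − b)))
P_1 = 1/(1+e^{2.8800}) = 0.0532
P_2 = 1/(1+e^{3.8520}) = 0.0208
P_3 = 1/(1+e^{2.9574}) = 0.0494
E[score] = 0.0532 + 0.0208 + 0.0494 = 0.1233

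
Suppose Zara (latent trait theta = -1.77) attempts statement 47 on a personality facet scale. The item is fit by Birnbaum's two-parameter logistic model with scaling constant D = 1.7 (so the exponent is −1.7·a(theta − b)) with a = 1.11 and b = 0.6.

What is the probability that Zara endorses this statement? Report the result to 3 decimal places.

P(theta) = 1 / (1 + exp(−D·a(theta − b)))
Exponent: 1.7 × 1.11 × (-1.77 − 0.6) = -4.4722
1/(1 + e^{4.4722}) = 0.0113
P = 0.0113

0.011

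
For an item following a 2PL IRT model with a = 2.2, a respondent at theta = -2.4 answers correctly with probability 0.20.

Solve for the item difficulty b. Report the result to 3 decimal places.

P(theta) = 1 / (1 + exp(−a(theta − b)))
logit(0.20) = ln(0.20/0.80) = -1.3863
b = theta − logit/(a) = -2.4 − (-1.3863)/2.2000 = -1.7699

-1.770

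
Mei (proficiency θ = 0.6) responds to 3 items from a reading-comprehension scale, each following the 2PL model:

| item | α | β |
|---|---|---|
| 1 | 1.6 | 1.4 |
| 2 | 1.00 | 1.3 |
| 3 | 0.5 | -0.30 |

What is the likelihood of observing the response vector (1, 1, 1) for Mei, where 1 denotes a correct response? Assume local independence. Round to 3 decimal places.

0.044

P(θ) = 1 / (1 + exp(−α(θ − β)))
P_1 = 1/(1+e^{1.2800}) = 0.2176
P_2 = 1/(1+e^{0.7000}) = 0.3318
P_3 = 1/(1+e^{-0.4500}) = 0.6106
L = P_1 × P_2 × P_3 = 0.2176 × 0.3318 × 0.6106 = 0.04408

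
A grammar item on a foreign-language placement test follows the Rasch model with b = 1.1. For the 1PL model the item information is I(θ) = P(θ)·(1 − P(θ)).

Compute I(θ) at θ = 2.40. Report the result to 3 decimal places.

0.168

P = 1/(1+e^{-1.3000}) = 0.7858
P(1−P) = 0.7858 × 0.2142 = 0.1683
I = P(1−P) = 0.16830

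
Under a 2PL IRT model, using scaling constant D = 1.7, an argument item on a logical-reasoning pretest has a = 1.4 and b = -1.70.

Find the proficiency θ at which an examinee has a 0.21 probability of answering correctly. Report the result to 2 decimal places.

P(θ) = 1 / (1 + exp(−D·a(θ − b)))
logit = ln(0.2100/0.7900) = -1.3249
θ = b + logit/(1.7·a) = -1.70 + (-1.3249)/2.3800 = -2.2567

-2.26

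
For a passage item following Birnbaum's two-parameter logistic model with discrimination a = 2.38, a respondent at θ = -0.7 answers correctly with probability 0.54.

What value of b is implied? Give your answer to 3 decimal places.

P(θ) = 1 / (1 + exp(−a(θ − b)))
logit(0.54) = ln(0.54/0.46) = 0.1603
b = θ − logit/(a) = -0.7 − 0.1603/2.3800 = -0.7674

-0.767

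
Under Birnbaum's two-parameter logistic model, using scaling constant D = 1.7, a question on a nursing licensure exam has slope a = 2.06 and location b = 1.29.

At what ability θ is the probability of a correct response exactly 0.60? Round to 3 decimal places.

P(θ) = 1 / (1 + exp(−D·a(θ − b)))
logit = ln(0.6000/0.4000) = 0.4055
θ = b + logit/(1.7·a) = 1.29 + 0.4055/3.5020 = 1.4058

1.406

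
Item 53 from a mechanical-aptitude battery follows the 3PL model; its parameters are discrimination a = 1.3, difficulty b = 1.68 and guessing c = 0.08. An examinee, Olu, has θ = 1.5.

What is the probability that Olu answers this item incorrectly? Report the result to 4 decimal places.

P(θ) = c + (1 − c) · 1 / (1 + exp(−a(θ − b)))
Exponent: 1.3 × (1.5 − 1.68) = -0.2340
1/(1 + e^{0.2340}) = 0.4418
P = 0.08 + 0.92 × 0.4418 = 0.4864
P(incorrect) = 1 − 0.4864 = 0.5136

0.5136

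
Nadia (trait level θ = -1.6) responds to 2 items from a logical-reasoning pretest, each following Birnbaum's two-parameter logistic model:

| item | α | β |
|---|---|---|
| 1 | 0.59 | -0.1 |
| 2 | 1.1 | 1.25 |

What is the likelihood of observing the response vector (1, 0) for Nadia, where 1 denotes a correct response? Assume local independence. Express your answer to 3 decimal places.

0.280

P(θ) = 1 / (1 + exp(−α(θ − β)))
P_1 = 1/(1+e^{0.8850}) = 0.2921
P_2 = 1/(1+e^{3.1350}) = 0.0417
L = P_1 × (1−P_2) = 0.2921 × 0.9583 = 0.27996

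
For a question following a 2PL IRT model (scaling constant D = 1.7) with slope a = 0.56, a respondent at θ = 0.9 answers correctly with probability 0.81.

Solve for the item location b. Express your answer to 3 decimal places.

P(θ) = 1 / (1 + exp(−D·a(θ − b)))
logit(0.81) = ln(0.81/0.19) = 1.4500
b = θ − logit/(1.7·a) = 0.9 − 1.4500/0.9520 = -0.6231

-0.623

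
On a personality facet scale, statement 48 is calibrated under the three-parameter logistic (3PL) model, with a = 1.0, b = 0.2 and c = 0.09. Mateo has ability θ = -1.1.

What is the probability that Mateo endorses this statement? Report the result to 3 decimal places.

P(θ) = c + (1 − c) · 1 / (1 + exp(−a(θ − b)))
Exponent: 1.0 × (-1.1 − 0.2) = -1.3000
1/(1 + e^{1.3000}) = 0.2142
P = 0.09 + 0.91 × 0.2142 = 0.2849

0.285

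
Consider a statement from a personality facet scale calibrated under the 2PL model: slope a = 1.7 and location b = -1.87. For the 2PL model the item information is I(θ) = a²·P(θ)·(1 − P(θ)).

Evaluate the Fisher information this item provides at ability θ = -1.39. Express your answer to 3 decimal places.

0.614

P = 1/(1+e^{-0.8160}) = 0.6934
P(1−P) = 0.6934 × 0.3066 = 0.2126
I = a² × P(1−P) = 1.7² × 0.2126 = 0.61442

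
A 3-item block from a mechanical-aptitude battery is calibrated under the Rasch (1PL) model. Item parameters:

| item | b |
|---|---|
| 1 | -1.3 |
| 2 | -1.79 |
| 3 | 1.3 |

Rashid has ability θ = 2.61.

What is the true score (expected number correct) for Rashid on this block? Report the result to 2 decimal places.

P(θ) = 1 / (1 + exp(−(θ − b)))
P_1 = 1/(1+e^{-3.9100}) = 0.9804
P_2 = 1/(1+e^{-4.4000}) = 0.9879
P_3 = 1/(1+e^{-1.3100}) = 0.7875
E[score] = 0.9804 + 0.9879 + 0.7875 = 2.7557

2.76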